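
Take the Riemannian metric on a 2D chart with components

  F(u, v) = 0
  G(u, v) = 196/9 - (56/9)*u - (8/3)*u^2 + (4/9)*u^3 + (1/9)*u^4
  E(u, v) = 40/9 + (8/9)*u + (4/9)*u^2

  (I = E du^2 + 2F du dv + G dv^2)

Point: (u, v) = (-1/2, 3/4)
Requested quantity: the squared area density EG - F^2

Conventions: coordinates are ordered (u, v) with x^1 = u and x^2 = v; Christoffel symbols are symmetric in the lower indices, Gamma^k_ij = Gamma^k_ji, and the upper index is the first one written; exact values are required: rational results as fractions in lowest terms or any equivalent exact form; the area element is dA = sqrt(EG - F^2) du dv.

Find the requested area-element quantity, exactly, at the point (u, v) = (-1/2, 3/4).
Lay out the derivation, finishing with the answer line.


E = 37/9, F = 0, G = 3481/144; EG - F^2 = 128797/1296

Answer: EG - F^2 = 128797/1296


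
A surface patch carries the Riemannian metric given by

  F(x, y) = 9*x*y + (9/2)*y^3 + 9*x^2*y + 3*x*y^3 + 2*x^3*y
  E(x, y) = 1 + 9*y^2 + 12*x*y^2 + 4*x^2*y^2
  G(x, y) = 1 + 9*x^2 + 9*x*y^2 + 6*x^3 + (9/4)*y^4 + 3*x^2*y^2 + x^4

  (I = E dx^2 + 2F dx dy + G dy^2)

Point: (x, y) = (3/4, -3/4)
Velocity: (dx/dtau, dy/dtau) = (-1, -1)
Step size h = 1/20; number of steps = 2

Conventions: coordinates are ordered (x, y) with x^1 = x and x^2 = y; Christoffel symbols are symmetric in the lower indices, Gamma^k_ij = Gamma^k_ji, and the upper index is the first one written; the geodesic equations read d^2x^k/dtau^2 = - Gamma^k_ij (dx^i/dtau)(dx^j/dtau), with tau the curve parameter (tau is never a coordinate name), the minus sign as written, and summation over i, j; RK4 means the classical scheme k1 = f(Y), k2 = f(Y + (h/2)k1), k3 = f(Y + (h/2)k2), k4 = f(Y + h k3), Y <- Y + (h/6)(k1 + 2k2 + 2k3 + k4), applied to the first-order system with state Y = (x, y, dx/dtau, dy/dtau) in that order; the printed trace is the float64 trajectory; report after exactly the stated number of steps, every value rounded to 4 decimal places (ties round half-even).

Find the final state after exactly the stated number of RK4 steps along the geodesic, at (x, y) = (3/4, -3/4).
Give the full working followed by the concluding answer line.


f(Y) = (dx/dtau, dy/dtau, -Gamma^x_ij Y'^i Y'^j, -Gamma^y_ij Y'^i Y'^j) with the Gammas evaluated at the stage position; h = 0.050000; intermediate values shown to 6 dp
step 0: x = 0.7500, y = -0.7500, dx/dtau = -1.0000, dy/dtau = -1.0000
step 1:
  k1: at (x, y) = (0.750000, -0.750000), (dx/dtau, dy/dtau) = (-1.000000, -1.000000); Gamma_xxx = 0.196535, Gamma_xxy = -0.589605, Gamma_xyy = 0.294802, Gamma_yxx = -0.212913, Gamma_yxy = 0.638738, Gamma_yyy = -0.319369; k1 = (-1.000000, -1.000000, 0.687872, -0.745195)
  k2: at (x, y) = (0.725000, -0.775000), (dx/dtau, dy/dtau) = (-0.982803, -1.018630); Gamma_xxx = 0.206671, Gamma_xxy = -0.593345, Gamma_xyy = 0.310006, Gamma_yxx = -0.215828, Gamma_yxy = 0.619636, Gamma_yyy = -0.323742; k2 = (-0.982803, -1.018630, 0.666722, -0.696264)
  k3: at (x, y) = (0.725430, -0.775466), (dx/dtau, dy/dtau) = (-0.983332, -1.017407); Gamma_xxx = 0.206636, Gamma_xxy = -0.593002, Gamma_xyy = 0.309953, Gamma_yxx = -0.215800, Gamma_yxy = 0.619301, Gamma_yyy = -0.323699; k3 = (-0.983332, -1.017407, 0.665894, -0.695426)
  k4: at (x, y) = (0.700833, -0.800870), (dx/dtau, dy/dtau) = (-0.966705, -1.034771); Gamma_xxx = 0.216584, Gamma_xxy = -0.595185, Gamma_xyy = 0.324877, Gamma_yxx = -0.218464, Gamma_yxy = 0.600351, Gamma_yyy = -0.327696; k4 = (-0.966705, -1.034771, 0.640486, -0.646044)
  Y <- Y + (h/6)(k1 + 2k2 + 2k3 + k4): x = 0.7008, y = -0.8009, dx/dtau = -0.9667, dy/dtau = -1.0348
step 2:
  k1: at (x, y) = (0.700842, -0.800890), (dx/dtau, dy/dtau) = (-0.966720, -1.034788); Gamma_xxx = 0.216585, Gamma_xxy = -0.595175, Gamma_xyy = 0.324878, Gamma_yxx = -0.218464, Gamma_yxy = 0.600337, Gamma_yyy = -0.327696; k1 = (-0.966720, -1.034788, 0.640483, -0.646038)
  k2: at (x, y) = (0.676674, -0.826760), (dx/dtau, dy/dtau) = (-0.950708, -1.050939); Gamma_xxx = 0.226314, Gamma_xxy = -0.595834, Gamma_xyy = 0.339471, Gamma_yxx = -0.220908, Gamma_yxy = 0.581602, Gamma_yyy = -0.331363; k2 = (-0.950708, -1.050939, 0.611149, -0.596552)
  k3: at (x, y) = (0.677074, -0.827164), (dx/dtau, dy/dtau) = (-0.951441, -1.049702); Gamma_xxx = 0.226261, Gamma_xxy = -0.595513, Gamma_xyy = 0.339391, Gamma_yxx = -0.220881, Gamma_yxy = 0.581352, Gamma_yyy = -0.331321; k3 = (-0.951441, -1.049702, 0.610726, -0.596203)
  k4: at (x, y) = (0.653270, -0.853375), (dx/dtau, dy/dtau) = (-0.936184, -1.064599); Gamma_xxx = 0.235724, Gamma_xxy = -0.594788, Gamma_xyy = 0.353586, Gamma_yxx = -0.223143, Gamma_yxy = 0.563043, Gamma_yyy = -0.334714; k4 = (-0.936184, -1.064599, 0.578261, -0.547397)
  Y <- Y + (h/6)(k1 + 2k2 + 2k3 + k4): x = 0.6533, y = -0.8534, dx/dtau = -0.9362, dy/dtau = -1.0646

Answer: x = 0.6533, y = -0.8534, dx/dtau = -0.9362, dy/dtau = -1.0646


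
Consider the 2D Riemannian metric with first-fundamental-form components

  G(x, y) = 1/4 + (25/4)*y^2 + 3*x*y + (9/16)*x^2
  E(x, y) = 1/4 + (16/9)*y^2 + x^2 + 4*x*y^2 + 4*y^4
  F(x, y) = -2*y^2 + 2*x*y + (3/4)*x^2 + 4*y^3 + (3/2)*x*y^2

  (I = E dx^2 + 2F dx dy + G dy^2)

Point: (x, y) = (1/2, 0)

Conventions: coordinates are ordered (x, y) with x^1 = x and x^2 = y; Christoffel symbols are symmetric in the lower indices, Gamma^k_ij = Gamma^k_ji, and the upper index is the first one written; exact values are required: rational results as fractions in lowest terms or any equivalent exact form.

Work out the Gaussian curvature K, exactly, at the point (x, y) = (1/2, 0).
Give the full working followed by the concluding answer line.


E = 1/2, F = 3/16, G = 25/64, EG - F^2 = 41/256 at the point
E_x = 1, E_y = 0, F_x = 3/4, F_y = 1, G_x = 9/16, G_y = 3/2
E_yy = 68/9, F_xy = 2, G_xx = 9/8
Using the Brioschi determinant formula for K from the metric derivatives:
M1 = [[-E_yy/2 + F_xy - G_xx/2, E_x/2, F_x - E_y/2], [F_y - G_x/2, E, F], [G_y/2, F, G]] = [[-337/144, 1/2, 3/4], [23/32, 1/2, 3/16], [3/4, 3/16, 25/64]]; det M1 = -11521/18432
M2 = [[0, E_y/2, G_x/2], [E_y/2, E, F], [G_x/2, F, G]] = [[0, 0, 9/32], [0, 1/2, 3/16], [9/32, 3/16, 25/64]]; det M2 = -81/2048
det M1 - det M2 = -1349/2304; K = -1349/2304 / (41/256)^2 = -345344/15129

Answer: K = -345344/15129


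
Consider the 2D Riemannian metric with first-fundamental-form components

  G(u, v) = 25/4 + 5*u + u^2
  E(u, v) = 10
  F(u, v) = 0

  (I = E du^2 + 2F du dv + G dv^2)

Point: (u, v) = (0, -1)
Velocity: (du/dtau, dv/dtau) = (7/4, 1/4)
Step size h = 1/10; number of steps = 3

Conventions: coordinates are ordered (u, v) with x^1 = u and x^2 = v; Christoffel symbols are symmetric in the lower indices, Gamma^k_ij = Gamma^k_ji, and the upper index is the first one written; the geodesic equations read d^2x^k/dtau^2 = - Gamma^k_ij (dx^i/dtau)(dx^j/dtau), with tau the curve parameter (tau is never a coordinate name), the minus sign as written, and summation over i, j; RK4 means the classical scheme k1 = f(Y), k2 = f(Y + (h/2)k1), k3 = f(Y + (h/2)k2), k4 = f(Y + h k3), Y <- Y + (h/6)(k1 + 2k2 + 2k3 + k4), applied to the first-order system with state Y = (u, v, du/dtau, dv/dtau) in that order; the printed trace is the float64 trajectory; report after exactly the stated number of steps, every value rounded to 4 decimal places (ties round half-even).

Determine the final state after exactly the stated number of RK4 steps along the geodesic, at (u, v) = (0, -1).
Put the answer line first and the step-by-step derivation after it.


Answer: u = 0.5256, v = -0.9380, du/dtau = 1.7535, dv/dtau = 0.1707

f(Y) = (du/dtau, dv/dtau, -Gamma^u_ij Y'^i Y'^j, -Gamma^v_ij Y'^i Y'^j) with the Gammas evaluated at the stage position; h = 0.100000; intermediate values shown to 6 dp
step 0: u = 0.0000, v = -1.0000, du/dtau = 1.7500, dv/dtau = 0.2500
step 1:
  k1: at (u, v) = (0.000000, -1.000000), (du/dtau, dv/dtau) = (1.750000, 0.250000); Gamma_uuu = 0.000000, Gamma_uuv = 0.000000, Gamma_uvv = -0.250000, Gamma_vuu = 0.000000, Gamma_vuv = 0.400000, Gamma_vvv = 0.000000; k1 = (1.750000, 0.250000, 0.015625, -0.350000)
  k2: at (u, v) = (0.087500, -0.987500), (du/dtau, dv/dtau) = (1.750781, 0.232500); Gamma_uuu = 0.000000, Gamma_uuv = 0.000000, Gamma_uvv = -0.258750, Gamma_vuu = 0.000000, Gamma_vuv = 0.386473, Gamma_vvv = 0.000000; k2 = (1.750781, 0.232500, 0.013987, -0.314633)
  k3: at (u, v) = (0.087539, -0.988375), (du/dtau, dv/dtau) = (1.750699, 0.234268); Gamma_uuu = 0.000000, Gamma_uuv = 0.000000, Gamma_uvv = -0.258754, Gamma_vuu = 0.000000, Gamma_vuv = 0.386468, Gamma_vvv = 0.000000; k3 = (1.750699, 0.234268, 0.014201, -0.317007)
  k4: at (u, v) = (0.175070, -0.976573), (du/dtau, dv/dtau) = (1.751420, 0.218299); Gamma_uuu = 0.000000, Gamma_uuv = 0.000000, Gamma_uvv = -0.267507, Gamma_vuu = 0.000000, Gamma_vuv = 0.373822, Gamma_vvv = 0.000000; k4 = (1.751420, 0.218299, 0.012748, -0.285850)
  Y <- Y + (h/6)(k1 + 2k2 + 2k3 + k4): u = 0.1751, v = -0.9766, du/dtau = 1.7514, dv/dtau = 0.2183
step 2:
  k1: at (u, v) = (0.175073, -0.976636), (du/dtau, dv/dtau) = (1.751412, 0.218348); Gamma_uuu = 0.000000, Gamma_uuv = 0.000000, Gamma_uvv = -0.267507, Gamma_vuu = 0.000000, Gamma_vuv = 0.373822, Gamma_vvv = 0.000000; k1 = (1.751412, 0.218348, 0.012754, -0.285912)
  k2: at (u, v) = (0.262644, -0.965719), (du/dtau, dv/dtau) = (1.752050, 0.204052); Gamma_uuu = 0.000000, Gamma_uuv = 0.000000, Gamma_uvv = -0.276264, Gamma_vuu = 0.000000, Gamma_vuv = 0.361972, Gamma_vvv = 0.000000; k2 = (1.752050, 0.204052, 0.011503, -0.258817)
  k3: at (u, v) = (0.262676, -0.966433), (du/dtau, dv/dtau) = (1.751988, 0.205407); Gamma_uuu = 0.000000, Gamma_uuv = 0.000000, Gamma_uvv = -0.276268, Gamma_vuu = 0.000000, Gamma_vuv = 0.361968, Gamma_vvv = 0.000000; k3 = (1.751988, 0.205407, 0.011656, -0.260523)
  k4: at (u, v) = (0.350272, -0.956095), (du/dtau, dv/dtau) = (1.752578, 0.192296); Gamma_uuu = 0.000000, Gamma_uuv = 0.000000, Gamma_uvv = -0.285027, Gamma_vuu = 0.000000, Gamma_vuv = 0.350844, Gamma_vvv = 0.000000; k4 = (1.752578, 0.192296, 0.010540, -0.236478)
  Y <- Y + (h/6)(k1 + 2k2 + 2k3 + k4): u = 0.3503, v = -0.9561, du/dtau = 1.7526, dv/dtau = 0.1923
step 3:
  k1: at (u, v) = (0.350274, -0.956143), (du/dtau, dv/dtau) = (1.752573, 0.192330); Gamma_uuu = 0.000000, Gamma_uuv = 0.000000, Gamma_uvv = -0.285027, Gamma_vuu = 0.000000, Gamma_vuv = 0.350843, Gamma_vvv = 0.000000; k1 = (1.752573, 0.192330, 0.010543, -0.236519)
  k2: at (u, v) = (0.437903, -0.946527), (du/dtau, dv/dtau) = (1.753100, 0.180504); Gamma_uuu = 0.000000, Gamma_uuv = 0.000000, Gamma_uvv = -0.293790, Gamma_vuu = 0.000000, Gamma_vuv = 0.340379, Gamma_vvv = 0.000000; k2 = (1.753100, 0.180504, 0.009572, -0.215420)
  k3: at (u, v) = (0.437929, -0.947118), (du/dtau, dv/dtau) = (1.753051, 0.181559); Gamma_uuu = 0.000000, Gamma_uuv = 0.000000, Gamma_uvv = -0.293793, Gamma_vuu = 0.000000, Gamma_vuv = 0.340376, Gamma_vvv = 0.000000; k3 = (1.753051, 0.181559, 0.009684, -0.216671)
  k4: at (u, v) = (0.525579, -0.937987), (du/dtau, dv/dtau) = (1.753541, 0.170663); Gamma_uuu = 0.000000, Gamma_uuv = 0.000000, Gamma_uvv = -0.302558, Gamma_vuu = 0.000000, Gamma_vuv = 0.330515, Gamma_vvv = 0.000000; k4 = (1.753541, 0.170663, 0.008812, -0.197823)
  Y <- Y + (h/6)(k1 + 2k2 + 2k3 + k4): u = 0.5256, v = -0.9380, du/dtau = 1.7535, dv/dtau = 0.1707


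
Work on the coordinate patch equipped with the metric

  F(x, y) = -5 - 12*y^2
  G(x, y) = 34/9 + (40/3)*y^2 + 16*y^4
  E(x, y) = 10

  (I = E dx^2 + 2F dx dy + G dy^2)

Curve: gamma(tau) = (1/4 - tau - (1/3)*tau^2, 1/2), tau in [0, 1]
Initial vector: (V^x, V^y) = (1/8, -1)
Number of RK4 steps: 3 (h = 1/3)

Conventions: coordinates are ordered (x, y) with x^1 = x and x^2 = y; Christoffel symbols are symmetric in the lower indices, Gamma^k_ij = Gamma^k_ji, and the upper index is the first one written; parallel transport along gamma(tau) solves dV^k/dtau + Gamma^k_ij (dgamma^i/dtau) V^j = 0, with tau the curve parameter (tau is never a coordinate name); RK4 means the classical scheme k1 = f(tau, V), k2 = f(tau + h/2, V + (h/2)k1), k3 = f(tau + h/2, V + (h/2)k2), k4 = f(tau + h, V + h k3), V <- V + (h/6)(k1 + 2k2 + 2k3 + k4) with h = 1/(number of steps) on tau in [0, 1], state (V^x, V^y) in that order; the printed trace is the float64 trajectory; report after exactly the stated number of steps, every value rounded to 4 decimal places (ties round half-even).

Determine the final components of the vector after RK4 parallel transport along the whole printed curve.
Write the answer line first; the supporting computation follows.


Answer: V^x = 0.1250, V^y = -1.0000

gamma'(tau) = (-1 - (2/3)*tau, 0); f(tau, V)^k = -Gamma^k_ij(gamma(tau)) gamma'^i(tau) V^j; h = 1/3; intermediate values shown to 6 dp
curve data and Christoffel symbols at the stage parameters:
  tau = 0.000000: gamma = (0.250000, 0.500000), gamma' = (-1.000000, 0.000000); Gamma_xxx = 0.000000, Gamma_xxy = 0.000000, Gamma_xyy = -0.701299, Gamma_yxx = 0.000000, Gamma_yxy = 0.000000, Gamma_yyy = 0.623377
  tau = 0.166667: gamma = (0.074074, 0.500000), gamma' = (-1.111111, 0.000000); Gamma_xxx = 0.000000, Gamma_xxy = 0.000000, Gamma_xyy = -0.701299, Gamma_yxx = 0.000000, Gamma_yxy = 0.000000, Gamma_yyy = 0.623377
  tau = 0.333333: gamma = (-0.120370, 0.500000), gamma' = (-1.222222, 0.000000); Gamma_xxx = 0.000000, Gamma_xxy = 0.000000, Gamma_xyy = -0.701299, Gamma_yxx = 0.000000, Gamma_yxy = 0.000000, Gamma_yyy = 0.623377
  tau = 0.500000: gamma = (-0.333333, 0.500000), gamma' = (-1.333333, 0.000000); Gamma_xxx = 0.000000, Gamma_xxy = 0.000000, Gamma_xyy = -0.701299, Gamma_yxx = 0.000000, Gamma_yxy = 0.000000, Gamma_yyy = 0.623377
  tau = 0.666667: gamma = (-0.564815, 0.500000), gamma' = (-1.444444, 0.000000); Gamma_xxx = 0.000000, Gamma_xxy = 0.000000, Gamma_xyy = -0.701299, Gamma_yxx = 0.000000, Gamma_yxy = 0.000000, Gamma_yyy = 0.623377
  tau = 0.833333: gamma = (-0.814815, 0.500000), gamma' = (-1.555556, 0.000000); Gamma_xxx = 0.000000, Gamma_xxy = 0.000000, Gamma_xyy = -0.701299, Gamma_yxx = 0.000000, Gamma_yxy = 0.000000, Gamma_yyy = 0.623377
  tau = 1.000000: gamma = (-1.083333, 0.500000), gamma' = (-1.666667, 0.000000); Gamma_xxx = 0.000000, Gamma_xxy = 0.000000, Gamma_xyy = -0.701299, Gamma_yxx = 0.000000, Gamma_yxy = 0.000000, Gamma_yyy = 0.623377
step 0: V^x = 0.1250, V^y = -1.0000
step 1: k1 = (0.000000, 0.000000), k2 = (0.000000, 0.000000), k3 = (0.000000, 0.000000), k4 = (0.000000, 0.000000); V <- V + (h/6)(k1 + 2k2 + 2k3 + k4): V^x = 0.1250, V^y = -1.0000
step 2: k1 = (0.000000, 0.000000), k2 = (0.000000, 0.000000), k3 = (0.000000, 0.000000), k4 = (0.000000, 0.000000); V <- V + (h/6)(k1 + 2k2 + 2k3 + k4): V^x = 0.1250, V^y = -1.0000
step 3: k1 = (0.000000, 0.000000), k2 = (0.000000, 0.000000), k3 = (0.000000, 0.000000), k4 = (0.000000, 0.000000); V <- V + (h/6)(k1 + 2k2 + 2k3 + k4): V^x = 0.1250, V^y = -1.0000


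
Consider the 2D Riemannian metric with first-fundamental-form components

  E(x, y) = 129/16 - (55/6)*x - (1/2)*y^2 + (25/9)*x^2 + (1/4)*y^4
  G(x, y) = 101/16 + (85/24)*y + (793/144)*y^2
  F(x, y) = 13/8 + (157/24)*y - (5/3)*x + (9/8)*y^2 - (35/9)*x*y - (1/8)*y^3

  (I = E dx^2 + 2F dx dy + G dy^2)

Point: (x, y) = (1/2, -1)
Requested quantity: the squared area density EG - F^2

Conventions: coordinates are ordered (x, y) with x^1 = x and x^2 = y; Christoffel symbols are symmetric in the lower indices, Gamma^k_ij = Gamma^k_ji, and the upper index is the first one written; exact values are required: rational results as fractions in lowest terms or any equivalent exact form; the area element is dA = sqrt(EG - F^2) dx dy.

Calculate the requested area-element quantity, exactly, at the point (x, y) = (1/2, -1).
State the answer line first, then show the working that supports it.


Answer: EG - F^2 = 2491/96

E = 565/144, F = -23/9, G = 149/18; EG - F^2 = 2491/96


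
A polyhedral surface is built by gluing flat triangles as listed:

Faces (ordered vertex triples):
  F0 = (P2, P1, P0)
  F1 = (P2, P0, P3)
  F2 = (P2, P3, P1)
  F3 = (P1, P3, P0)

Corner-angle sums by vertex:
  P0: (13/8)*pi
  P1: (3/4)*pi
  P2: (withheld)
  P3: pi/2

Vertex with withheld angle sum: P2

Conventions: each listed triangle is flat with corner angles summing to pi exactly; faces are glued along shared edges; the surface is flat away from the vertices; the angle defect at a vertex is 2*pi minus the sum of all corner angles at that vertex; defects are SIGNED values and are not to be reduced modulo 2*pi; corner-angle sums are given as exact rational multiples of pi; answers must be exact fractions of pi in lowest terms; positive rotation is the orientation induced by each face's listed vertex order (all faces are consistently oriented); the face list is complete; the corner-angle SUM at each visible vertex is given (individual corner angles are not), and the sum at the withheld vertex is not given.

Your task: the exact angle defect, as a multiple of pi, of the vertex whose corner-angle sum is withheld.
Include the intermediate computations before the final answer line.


V = 4, E = 6, F = 4; chi = V - E + F = 2
Gauss-Bonnet: total defect = 2*pi*chi = 4*pi; visible defects sum to (25/8)*pi

Answer: defect(P2) = (7/8)*pi


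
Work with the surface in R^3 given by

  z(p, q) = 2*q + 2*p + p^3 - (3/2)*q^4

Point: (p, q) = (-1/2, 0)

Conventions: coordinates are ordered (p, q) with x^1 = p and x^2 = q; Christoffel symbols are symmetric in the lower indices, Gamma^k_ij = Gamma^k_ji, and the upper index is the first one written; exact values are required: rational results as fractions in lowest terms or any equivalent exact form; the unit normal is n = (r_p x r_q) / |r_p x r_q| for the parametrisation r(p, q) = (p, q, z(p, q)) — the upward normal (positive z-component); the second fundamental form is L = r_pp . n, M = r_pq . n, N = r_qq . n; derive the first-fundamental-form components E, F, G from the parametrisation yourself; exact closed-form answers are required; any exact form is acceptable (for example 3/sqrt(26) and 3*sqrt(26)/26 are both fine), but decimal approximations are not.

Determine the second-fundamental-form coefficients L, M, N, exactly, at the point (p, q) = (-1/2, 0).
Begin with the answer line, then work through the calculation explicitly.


Answer: L = -4*sqrt(201)/67, M = 0, N = 0

z_p = 11/4, z_q = 2, z_pp = -3, z_pq = 0, z_qq = 0
E = 137/16, F = 11/2, G = 5; answer radicand W^2 = 201/16
unnormalised second-form numerators: l = -3, m = 0, n = 0; L = l/sqrt(201/16), and similarly M = m/sqrt(W^2), N = n/sqrt(W^2)


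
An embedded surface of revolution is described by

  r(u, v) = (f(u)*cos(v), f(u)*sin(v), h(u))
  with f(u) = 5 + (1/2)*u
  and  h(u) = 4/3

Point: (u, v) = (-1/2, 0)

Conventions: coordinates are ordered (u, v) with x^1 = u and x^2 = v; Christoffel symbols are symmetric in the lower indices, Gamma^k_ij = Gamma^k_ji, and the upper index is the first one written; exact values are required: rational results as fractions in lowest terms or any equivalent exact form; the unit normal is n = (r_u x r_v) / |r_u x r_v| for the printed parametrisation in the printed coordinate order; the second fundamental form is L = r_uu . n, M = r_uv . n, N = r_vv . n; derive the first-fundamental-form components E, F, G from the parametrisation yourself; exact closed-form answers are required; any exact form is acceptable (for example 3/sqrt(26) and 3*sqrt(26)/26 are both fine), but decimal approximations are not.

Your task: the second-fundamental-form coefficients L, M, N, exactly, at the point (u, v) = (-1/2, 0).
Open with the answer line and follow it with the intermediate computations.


Answer: L = 0, M = 0, N = 0

f = 19/4, f' = 1/2, f'' = 0, h' = 0, h'' = 0
E = 1/4, F = 0, G = 361/16; answer radicand W^2 = 1/4
unnormalised second-form numerators: l = 0, m = 0, n = 0; L = l/sqrt(1/4), and similarly M = m/sqrt(W^2), N = n/sqrt(W^2)


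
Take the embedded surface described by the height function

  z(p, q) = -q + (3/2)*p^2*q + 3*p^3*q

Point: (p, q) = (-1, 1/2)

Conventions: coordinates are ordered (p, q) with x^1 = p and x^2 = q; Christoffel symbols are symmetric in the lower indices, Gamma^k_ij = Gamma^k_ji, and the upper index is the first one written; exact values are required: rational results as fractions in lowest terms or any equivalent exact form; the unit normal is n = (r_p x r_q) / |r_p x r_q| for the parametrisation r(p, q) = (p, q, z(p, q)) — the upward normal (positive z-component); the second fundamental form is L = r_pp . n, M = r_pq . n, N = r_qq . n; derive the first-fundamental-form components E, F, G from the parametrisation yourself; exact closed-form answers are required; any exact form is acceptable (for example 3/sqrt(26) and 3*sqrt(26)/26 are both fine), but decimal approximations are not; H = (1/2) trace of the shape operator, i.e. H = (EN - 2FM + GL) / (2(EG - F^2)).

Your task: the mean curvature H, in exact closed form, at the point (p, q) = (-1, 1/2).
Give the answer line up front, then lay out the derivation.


Answer: H = 57*sqrt(65)/1690

z_p = 3, z_q = -5/2, z_pp = -15/2, z_pq = 6, z_qq = 0
E = 10, F = -15/2, G = 29/4; answer radicand W^2 = 65/4
unnormalised second-form numerators: l = -15/2, m = 6, n = 0; L = l/sqrt(65/4), and similarly M = m/sqrt(W^2), N = n/sqrt(W^2)
H = (E*n - 2*F*m + G*l) / (2*(EG - F^2)*sqrt(W^2)); E*n - 2*F*m + G*l = 285/8, EG - F^2 = 65/4, so H = (57/52)/sqrt(65/4)


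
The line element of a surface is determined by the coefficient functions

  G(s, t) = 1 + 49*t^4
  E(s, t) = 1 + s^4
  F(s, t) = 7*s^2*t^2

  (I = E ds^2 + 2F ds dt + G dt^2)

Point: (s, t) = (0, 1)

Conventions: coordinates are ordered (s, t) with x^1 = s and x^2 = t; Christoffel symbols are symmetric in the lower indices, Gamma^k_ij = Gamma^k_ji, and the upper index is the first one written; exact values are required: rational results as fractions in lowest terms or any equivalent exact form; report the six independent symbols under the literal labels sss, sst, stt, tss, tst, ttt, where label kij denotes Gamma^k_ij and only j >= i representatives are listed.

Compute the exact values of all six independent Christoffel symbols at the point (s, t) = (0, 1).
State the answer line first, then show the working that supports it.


Answer: Gamma_sss = 0, Gamma_sst = 0, Gamma_stt = 0, Gamma_tss = 0, Gamma_tst = 0, Gamma_ttt = 49/25

E = 1, F = 0, G = 50 at the point
E_s = 0, E_t = 0, F_s = 0, F_t = 0, G_s = 0, G_t = 196
EG - F^2 = 50;  g^inv = (1/50) * [[50, 0], [0, 1]]
first-kind symbols [ij,l] = (1/2)(d_i g_jl + d_j g_il - d_l g_ij): [ss,s] = E_s/2 = 0, [ss,t] = F_s - E_t/2 = 0, [st,s] = E_t/2 = 0, [st,t] = G_s/2 = 0, [tt,s] = F_t - G_s/2 = 0, [tt,t] = G_t/2 = 98
Gamma^s_ij = (G*[ij,s] - F*[ij,t])/(EG - F^2), Gamma^t_ij = (E*[ij,t] - F*[ij,s])/(EG - F^2)


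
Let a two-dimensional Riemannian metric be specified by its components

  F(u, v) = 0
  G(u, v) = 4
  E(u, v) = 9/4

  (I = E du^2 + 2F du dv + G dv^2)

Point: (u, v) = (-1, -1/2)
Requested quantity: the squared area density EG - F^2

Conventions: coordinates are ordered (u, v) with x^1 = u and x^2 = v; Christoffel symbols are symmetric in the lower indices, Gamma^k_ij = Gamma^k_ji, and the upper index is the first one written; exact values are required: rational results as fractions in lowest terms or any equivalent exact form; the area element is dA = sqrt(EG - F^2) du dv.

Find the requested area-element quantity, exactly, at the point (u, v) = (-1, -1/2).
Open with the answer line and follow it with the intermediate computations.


Answer: EG - F^2 = 9

E = 9/4, F = 0, G = 4; EG - F^2 = 9


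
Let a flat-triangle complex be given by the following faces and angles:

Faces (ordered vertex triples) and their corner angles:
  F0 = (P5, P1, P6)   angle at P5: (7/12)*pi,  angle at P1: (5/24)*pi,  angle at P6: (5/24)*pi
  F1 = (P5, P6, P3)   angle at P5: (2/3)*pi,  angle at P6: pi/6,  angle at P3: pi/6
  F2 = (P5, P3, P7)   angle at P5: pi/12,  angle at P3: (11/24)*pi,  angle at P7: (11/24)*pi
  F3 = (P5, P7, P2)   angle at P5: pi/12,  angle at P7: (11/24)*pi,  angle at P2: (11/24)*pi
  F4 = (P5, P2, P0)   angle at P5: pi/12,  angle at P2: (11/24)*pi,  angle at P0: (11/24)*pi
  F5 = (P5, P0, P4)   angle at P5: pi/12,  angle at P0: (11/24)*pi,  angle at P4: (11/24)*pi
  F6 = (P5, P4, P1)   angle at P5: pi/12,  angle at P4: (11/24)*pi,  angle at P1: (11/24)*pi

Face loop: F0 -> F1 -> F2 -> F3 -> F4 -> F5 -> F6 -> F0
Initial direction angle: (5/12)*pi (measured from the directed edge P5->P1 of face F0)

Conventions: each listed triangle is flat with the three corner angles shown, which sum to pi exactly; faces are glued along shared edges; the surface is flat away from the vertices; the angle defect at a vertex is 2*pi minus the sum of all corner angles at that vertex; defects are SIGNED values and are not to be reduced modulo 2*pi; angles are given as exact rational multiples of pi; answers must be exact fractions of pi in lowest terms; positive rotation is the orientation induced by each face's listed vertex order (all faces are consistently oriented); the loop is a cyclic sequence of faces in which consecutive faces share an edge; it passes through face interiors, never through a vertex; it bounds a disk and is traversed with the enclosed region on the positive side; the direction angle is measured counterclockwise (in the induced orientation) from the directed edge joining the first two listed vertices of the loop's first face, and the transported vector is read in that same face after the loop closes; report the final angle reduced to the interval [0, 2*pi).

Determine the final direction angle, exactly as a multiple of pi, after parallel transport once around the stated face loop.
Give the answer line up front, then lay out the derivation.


Answer: final direction angle = (3/4)*pi

enclosed vertex P5: corner angles sum to (5/3)*pi, defect = 2*pi - (5/3)*pi = pi/3
final direction = starting direction + enclosed defect total, reduced mod 2*pi (induced orientation)
final angle = (5/12)*pi + pi/3 = (3/4)*pi (mod 2*pi)


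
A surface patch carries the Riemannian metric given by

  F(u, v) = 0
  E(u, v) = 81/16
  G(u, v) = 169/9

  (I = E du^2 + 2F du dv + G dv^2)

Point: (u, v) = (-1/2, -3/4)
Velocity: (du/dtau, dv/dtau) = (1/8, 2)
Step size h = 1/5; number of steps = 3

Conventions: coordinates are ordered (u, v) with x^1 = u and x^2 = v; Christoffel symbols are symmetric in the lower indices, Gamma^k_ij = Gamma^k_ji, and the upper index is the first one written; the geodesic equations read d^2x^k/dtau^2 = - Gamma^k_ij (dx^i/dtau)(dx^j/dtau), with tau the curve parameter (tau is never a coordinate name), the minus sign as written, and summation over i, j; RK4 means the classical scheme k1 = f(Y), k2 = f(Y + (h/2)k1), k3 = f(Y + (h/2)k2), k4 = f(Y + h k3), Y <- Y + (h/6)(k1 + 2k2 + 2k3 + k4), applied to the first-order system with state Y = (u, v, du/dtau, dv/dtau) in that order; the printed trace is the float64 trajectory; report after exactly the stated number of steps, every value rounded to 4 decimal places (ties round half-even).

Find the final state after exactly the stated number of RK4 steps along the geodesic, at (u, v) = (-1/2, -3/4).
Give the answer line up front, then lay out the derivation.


Answer: u = -0.4250, v = 0.4500, du/dtau = 0.1250, dv/dtau = 2.0000

f(Y) = (du/dtau, dv/dtau, -Gamma^u_ij Y'^i Y'^j, -Gamma^v_ij Y'^i Y'^j) with the Gammas evaluated at the stage position; h = 0.200000; intermediate values shown to 6 dp
step 0: u = -0.5000, v = -0.7500, du/dtau = 0.1250, dv/dtau = 2.0000
step 1:
  k1: at (u, v) = (-0.500000, -0.750000), (du/dtau, dv/dtau) = (0.125000, 2.000000); Gamma_uuu = 0.000000, Gamma_uuv = 0.000000, Gamma_uvv = 0.000000, Gamma_vuu = 0.000000, Gamma_vuv = 0.000000, Gamma_vvv = 0.000000; k1 = (0.125000, 2.000000, 0.000000, 0.000000)
  k2: at (u, v) = (-0.487500, -0.550000), (du/dtau, dv/dtau) = (0.125000, 2.000000); Gamma_uuu = 0.000000, Gamma_uuv = 0.000000, Gamma_uvv = 0.000000, Gamma_vuu = 0.000000, Gamma_vuv = 0.000000, Gamma_vvv = 0.000000; k2 = (0.125000, 2.000000, 0.000000, 0.000000)
  k3: at (u, v) = (-0.487500, -0.550000), (du/dtau, dv/dtau) = (0.125000, 2.000000); Gamma_uuu = 0.000000, Gamma_uuv = 0.000000, Gamma_uvv = 0.000000, Gamma_vuu = 0.000000, Gamma_vuv = 0.000000, Gamma_vvv = 0.000000; k3 = (0.125000, 2.000000, 0.000000, 0.000000)
  k4: at (u, v) = (-0.475000, -0.350000), (du/dtau, dv/dtau) = (0.125000, 2.000000); Gamma_uuu = 0.000000, Gamma_uuv = 0.000000, Gamma_uvv = 0.000000, Gamma_vuu = 0.000000, Gamma_vuv = 0.000000, Gamma_vvv = 0.000000; k4 = (0.125000, 2.000000, 0.000000, 0.000000)
  Y <- Y + (h/6)(k1 + 2k2 + 2k3 + k4): u = -0.4750, v = -0.3500, du/dtau = 0.1250, dv/dtau = 2.0000
step 2:
  k1: at (u, v) = (-0.475000, -0.350000), (du/dtau, dv/dtau) = (0.125000, 2.000000); Gamma_uuu = 0.000000, Gamma_uuv = 0.000000, Gamma_uvv = 0.000000, Gamma_vuu = 0.000000, Gamma_vuv = 0.000000, Gamma_vvv = 0.000000; k1 = (0.125000, 2.000000, 0.000000, 0.000000)
  k2: at (u, v) = (-0.462500, -0.150000), (du/dtau, dv/dtau) = (0.125000, 2.000000); Gamma_uuu = 0.000000, Gamma_uuv = 0.000000, Gamma_uvv = 0.000000, Gamma_vuu = 0.000000, Gamma_vuv = 0.000000, Gamma_vvv = 0.000000; k2 = (0.125000, 2.000000, 0.000000, 0.000000)
  k3: at (u, v) = (-0.462500, -0.150000), (du/dtau, dv/dtau) = (0.125000, 2.000000); Gamma_uuu = 0.000000, Gamma_uuv = 0.000000, Gamma_uvv = 0.000000, Gamma_vuu = 0.000000, Gamma_vuv = 0.000000, Gamma_vvv = 0.000000; k3 = (0.125000, 2.000000, 0.000000, 0.000000)
  k4: at (u, v) = (-0.450000, 0.050000), (du/dtau, dv/dtau) = (0.125000, 2.000000); Gamma_uuu = 0.000000, Gamma_uuv = 0.000000, Gamma_uvv = 0.000000, Gamma_vuu = 0.000000, Gamma_vuv = 0.000000, Gamma_vvv = 0.000000; k4 = (0.125000, 2.000000, 0.000000, 0.000000)
  Y <- Y + (h/6)(k1 + 2k2 + 2k3 + k4): u = -0.4500, v = 0.0500, du/dtau = 0.1250, dv/dtau = 2.0000
step 3:
  k1: at (u, v) = (-0.450000, 0.050000), (du/dtau, dv/dtau) = (0.125000, 2.000000); Gamma_uuu = 0.000000, Gamma_uuv = 0.000000, Gamma_uvv = 0.000000, Gamma_vuu = 0.000000, Gamma_vuv = 0.000000, Gamma_vvv = 0.000000; k1 = (0.125000, 2.000000, 0.000000, 0.000000)
  k2: at (u, v) = (-0.437500, 0.250000), (du/dtau, dv/dtau) = (0.125000, 2.000000); Gamma_uuu = 0.000000, Gamma_uuv = 0.000000, Gamma_uvv = 0.000000, Gamma_vuu = 0.000000, Gamma_vuv = 0.000000, Gamma_vvv = 0.000000; k2 = (0.125000, 2.000000, 0.000000, 0.000000)
  k3: at (u, v) = (-0.437500, 0.250000), (du/dtau, dv/dtau) = (0.125000, 2.000000); Gamma_uuu = 0.000000, Gamma_uuv = 0.000000, Gamma_uvv = 0.000000, Gamma_vuu = 0.000000, Gamma_vuv = 0.000000, Gamma_vvv = 0.000000; k3 = (0.125000, 2.000000, 0.000000, 0.000000)
  k4: at (u, v) = (-0.425000, 0.450000), (du/dtau, dv/dtau) = (0.125000, 2.000000); Gamma_uuu = 0.000000, Gamma_uuv = 0.000000, Gamma_uvv = 0.000000, Gamma_vuu = 0.000000, Gamma_vuv = 0.000000, Gamma_vvv = 0.000000; k4 = (0.125000, 2.000000, 0.000000, 0.000000)
  Y <- Y + (h/6)(k1 + 2k2 + 2k3 + k4): u = -0.4250, v = 0.4500, du/dtau = 0.1250, dv/dtau = 2.0000


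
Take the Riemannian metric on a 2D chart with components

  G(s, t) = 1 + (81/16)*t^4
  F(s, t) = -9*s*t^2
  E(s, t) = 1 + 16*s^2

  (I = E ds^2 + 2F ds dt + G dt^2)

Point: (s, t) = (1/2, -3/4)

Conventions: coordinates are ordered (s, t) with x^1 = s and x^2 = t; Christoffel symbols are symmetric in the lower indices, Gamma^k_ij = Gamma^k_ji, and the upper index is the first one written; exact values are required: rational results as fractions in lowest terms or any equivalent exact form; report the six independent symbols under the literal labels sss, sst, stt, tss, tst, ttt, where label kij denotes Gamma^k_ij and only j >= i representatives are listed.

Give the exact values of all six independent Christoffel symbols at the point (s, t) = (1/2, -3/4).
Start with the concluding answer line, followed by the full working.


Answer: Gamma_sss = 32768/27041, Gamma_sst = 0, Gamma_stt = 27648/27041, Gamma_tss = -20736/27041, Gamma_tst = 0, Gamma_ttt = -17496/27041

E = 5, F = -81/32, G = 10657/4096 at the point
E_s = 16, E_t = 0, F_s = -81/16, F_t = 27/4, G_s = 0, G_t = -2187/256
EG - F^2 = 27041/4096;  g^inv = (4096/27041) * [[10657/4096, 81/32], [81/32, 5]]
first-kind symbols [ij,l] = (1/2)(d_i g_jl + d_j g_il - d_l g_ij): [ss,s] = E_s/2 = 8, [ss,t] = F_s - E_t/2 = -81/16, [st,s] = E_t/2 = 0, [st,t] = G_s/2 = 0, [tt,s] = F_t - G_s/2 = 27/4, [tt,t] = G_t/2 = -2187/512
Gamma^s_ij = (G*[ij,s] - F*[ij,t])/(EG - F^2), Gamma^t_ij = (E*[ij,t] - F*[ij,s])/(EG - F^2)


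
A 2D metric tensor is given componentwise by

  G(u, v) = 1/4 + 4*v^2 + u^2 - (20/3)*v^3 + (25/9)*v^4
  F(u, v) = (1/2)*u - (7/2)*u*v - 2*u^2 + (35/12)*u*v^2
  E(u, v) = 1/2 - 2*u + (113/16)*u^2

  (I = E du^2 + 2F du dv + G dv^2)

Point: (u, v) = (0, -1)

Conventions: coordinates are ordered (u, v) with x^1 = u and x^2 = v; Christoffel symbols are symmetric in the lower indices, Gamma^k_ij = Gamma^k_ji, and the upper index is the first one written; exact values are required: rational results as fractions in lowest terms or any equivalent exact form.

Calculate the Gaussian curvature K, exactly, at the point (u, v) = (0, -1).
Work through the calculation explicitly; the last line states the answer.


E = 1/2, F = 0, G = 493/36, EG - F^2 = 493/72 at the point
E_u = -2, E_v = 0, F_u = 83/12, F_v = 0, G_u = 0, G_v = -352/9
E_vv = 0, F_uv = -28/3, G_uu = 2
Brioschi: K = (det M1 - det M2) / (EG - F^2)^2 with the standard first/second-derivative matrices M1, M2.
M1 = [[-E_vv/2 + F_uv - G_uu/2, E_u/2, F_u - E_v/2], [F_v - G_u/2, E, F], [G_v/2, F, G]] = [[-31/3, -1, 83/12], [0, 1/2, 0], [-176/9, 0, 493/36]]; det M1 = -25/8
M2 = [[0, E_v/2, G_u/2], [E_v/2, E, F], [G_u/2, F, G]] = [[0, 0, 0], [0, 1/2, 0], [0, 0, 493/36]]; det M2 = 0
det M1 - det M2 = -25/8; K = -25/8 / (493/72)^2 = -16200/243049

Answer: K = -16200/243049


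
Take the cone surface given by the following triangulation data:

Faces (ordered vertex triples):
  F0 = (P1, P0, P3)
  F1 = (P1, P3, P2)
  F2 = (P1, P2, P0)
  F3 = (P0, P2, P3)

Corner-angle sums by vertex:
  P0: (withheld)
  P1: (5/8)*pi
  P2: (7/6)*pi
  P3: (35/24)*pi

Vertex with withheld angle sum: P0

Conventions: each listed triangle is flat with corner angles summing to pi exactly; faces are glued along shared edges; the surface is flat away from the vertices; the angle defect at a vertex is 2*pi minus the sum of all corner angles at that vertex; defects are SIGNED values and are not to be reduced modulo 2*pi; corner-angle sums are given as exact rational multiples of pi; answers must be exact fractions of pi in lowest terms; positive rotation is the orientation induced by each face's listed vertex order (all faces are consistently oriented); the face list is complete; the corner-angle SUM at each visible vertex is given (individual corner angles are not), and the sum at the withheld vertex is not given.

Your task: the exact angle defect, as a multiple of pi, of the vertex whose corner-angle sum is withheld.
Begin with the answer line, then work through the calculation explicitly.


Answer: defect(P0) = (5/4)*pi

V = 4, E = 6, F = 4; chi = V - E + F = 2
Gauss-Bonnet: total defect = 2*pi*chi = 4*pi; visible defects sum to (11/4)*pi


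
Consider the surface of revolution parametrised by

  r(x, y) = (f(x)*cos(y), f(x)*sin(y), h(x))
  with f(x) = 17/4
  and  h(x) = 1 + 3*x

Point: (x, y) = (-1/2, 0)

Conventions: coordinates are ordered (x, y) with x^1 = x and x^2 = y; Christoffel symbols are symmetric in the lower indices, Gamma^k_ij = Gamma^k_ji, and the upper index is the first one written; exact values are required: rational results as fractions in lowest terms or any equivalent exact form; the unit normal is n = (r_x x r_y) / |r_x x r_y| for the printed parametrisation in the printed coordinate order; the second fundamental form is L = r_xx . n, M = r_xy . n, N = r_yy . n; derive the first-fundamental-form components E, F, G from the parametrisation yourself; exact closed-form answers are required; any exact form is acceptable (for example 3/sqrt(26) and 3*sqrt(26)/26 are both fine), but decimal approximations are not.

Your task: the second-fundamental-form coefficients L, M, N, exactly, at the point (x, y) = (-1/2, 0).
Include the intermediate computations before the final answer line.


f = 17/4, f' = 0, f'' = 0, h' = 3, h'' = 0
E = 9, F = 0, G = 289/16; answer radicand W^2 = 9
unnormalised second-form numerators: l = 0, m = 0, n = 51/4; L = l/sqrt(9), and similarly M = m/sqrt(W^2), N = n/sqrt(W^2)

Answer: L = 0, M = 0, N = 17/4


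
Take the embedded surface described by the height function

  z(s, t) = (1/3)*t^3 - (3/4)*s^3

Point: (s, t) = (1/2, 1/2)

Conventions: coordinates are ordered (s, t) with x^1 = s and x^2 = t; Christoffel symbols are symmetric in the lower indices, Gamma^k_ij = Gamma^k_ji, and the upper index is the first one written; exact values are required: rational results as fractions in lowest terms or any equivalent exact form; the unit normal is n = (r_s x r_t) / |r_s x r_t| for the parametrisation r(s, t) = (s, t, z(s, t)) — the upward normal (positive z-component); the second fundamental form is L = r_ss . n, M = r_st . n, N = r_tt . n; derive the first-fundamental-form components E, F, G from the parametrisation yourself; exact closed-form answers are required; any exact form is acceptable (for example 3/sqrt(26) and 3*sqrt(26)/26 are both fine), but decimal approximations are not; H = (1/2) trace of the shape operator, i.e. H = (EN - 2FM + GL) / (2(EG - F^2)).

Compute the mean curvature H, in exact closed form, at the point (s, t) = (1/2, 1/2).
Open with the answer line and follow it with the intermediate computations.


Answer: H = -2200*sqrt(353)/124609

z_s = -9/16, z_t = 1/4, z_ss = -9/4, z_st = 0, z_tt = 1
E = 337/256, F = -9/64, G = 17/16; answer radicand W^2 = 353/256
unnormalised second-form numerators: l = -9/4, m = 0, n = 1; L = l/sqrt(353/256), and similarly M = m/sqrt(W^2), N = n/sqrt(W^2)
H = (E*n - 2*F*m + G*l) / (2*(EG - F^2)*sqrt(W^2)); E*n - 2*F*m + G*l = -275/256, EG - F^2 = 353/256, so H = (-275/706)/sqrt(353/256)


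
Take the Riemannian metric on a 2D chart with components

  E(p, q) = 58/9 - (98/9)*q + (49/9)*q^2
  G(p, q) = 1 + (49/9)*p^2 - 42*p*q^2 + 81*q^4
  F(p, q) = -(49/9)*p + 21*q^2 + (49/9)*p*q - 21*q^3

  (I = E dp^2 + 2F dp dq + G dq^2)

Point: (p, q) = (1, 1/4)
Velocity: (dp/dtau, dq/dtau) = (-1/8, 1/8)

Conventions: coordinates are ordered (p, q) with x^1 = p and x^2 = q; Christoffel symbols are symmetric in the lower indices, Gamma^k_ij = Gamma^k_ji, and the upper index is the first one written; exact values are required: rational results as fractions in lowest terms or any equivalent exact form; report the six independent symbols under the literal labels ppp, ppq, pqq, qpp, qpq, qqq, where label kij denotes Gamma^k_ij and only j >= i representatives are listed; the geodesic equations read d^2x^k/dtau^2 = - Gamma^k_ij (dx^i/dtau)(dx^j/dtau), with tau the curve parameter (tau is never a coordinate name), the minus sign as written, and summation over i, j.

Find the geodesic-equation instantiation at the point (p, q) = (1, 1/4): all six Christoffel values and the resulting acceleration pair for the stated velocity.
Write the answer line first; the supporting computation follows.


Answer: Gamma_ppp = 0, Gamma_ppq = -9408/16585, Gamma_pqq = 18144/16585, Gamma_qpp = 0, Gamma_qpq = 1904/3317, Gamma_qqq = -3672/3317; accelerations (d^2p/dtau^2, d^2q/dtau^2) = (-231/6634, 935/26536)

E = 65/16, F = -595/192, G = 9529/2304 at the point
E_p = 0, E_q = -49/6, F_p = -49/12, F_q = 1729/144, G_p = 595/72, G_q = -255/16
EG - F^2 = 16585/2304;  g^inv = (2304/16585) * [[9529/2304, 595/192], [595/192, 65/16]]
first-kind symbols [ij,l] = (1/2)(d_i g_jl + d_j g_il - d_l g_ij): [pp,p] = E_p/2 = 0, [pp,q] = F_p - E_q/2 = 0, [pq,p] = E_q/2 = -49/12, [pq,q] = G_p/2 = 595/144, [qq,p] = F_q - G_p/2 = 63/8, [qq,q] = G_q/2 = -255/32
Gamma^p_ij = (G*[ij,p] - F*[ij,q])/(EG - F^2), Gamma^q_ij = (E*[ij,q] - F*[ij,p])/(EG - F^2)
Gamma_ppp = 0, Gamma_ppq = -9408/16585, Gamma_pqq = 18144/16585, Gamma_qpp = 0, Gamma_qpq = 1904/3317, Gamma_qqq = -3672/3317
d^2p/dtau^2 = -(Gamma_ppp*(-1/8)^2 + 2*Gamma_ppq*(-1/8)*(1/8) + Gamma_pqq*(1/8)^2) = -231/6634
d^2q/dtau^2 = -(Gamma_qpp*(-1/8)^2 + 2*Gamma_qpq*(-1/8)*(1/8) + Gamma_qqq*(1/8)^2) = 935/26536


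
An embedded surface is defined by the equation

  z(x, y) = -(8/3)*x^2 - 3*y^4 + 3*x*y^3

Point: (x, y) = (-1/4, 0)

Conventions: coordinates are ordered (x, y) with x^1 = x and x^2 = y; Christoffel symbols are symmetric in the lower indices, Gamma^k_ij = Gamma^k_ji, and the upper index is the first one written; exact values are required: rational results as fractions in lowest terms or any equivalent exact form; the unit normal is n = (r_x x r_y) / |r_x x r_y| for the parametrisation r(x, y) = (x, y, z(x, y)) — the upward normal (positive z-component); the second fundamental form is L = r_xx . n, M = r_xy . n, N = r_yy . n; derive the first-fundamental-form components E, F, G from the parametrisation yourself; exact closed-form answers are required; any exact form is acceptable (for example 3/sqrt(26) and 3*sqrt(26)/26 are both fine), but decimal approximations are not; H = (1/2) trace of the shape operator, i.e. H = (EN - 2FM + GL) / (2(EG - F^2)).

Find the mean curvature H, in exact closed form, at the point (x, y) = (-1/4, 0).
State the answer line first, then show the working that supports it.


Answer: H = -72/125

z_x = 4/3, z_y = 0, z_xx = -16/3, z_xy = 0, z_yy = 0
E = 25/9, F = 0, G = 1; answer radicand W^2 = 25/9
unnormalised second-form numerators: l = -16/3, m = 0, n = 0; L = l/sqrt(25/9), and similarly M = m/sqrt(W^2), N = n/sqrt(W^2)
H = (E*n - 2*F*m + G*l) / (2*(EG - F^2)*sqrt(W^2)); E*n - 2*F*m + G*l = -16/3, EG - F^2 = 25/9, so H = (-24/25)/sqrt(25/9)
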